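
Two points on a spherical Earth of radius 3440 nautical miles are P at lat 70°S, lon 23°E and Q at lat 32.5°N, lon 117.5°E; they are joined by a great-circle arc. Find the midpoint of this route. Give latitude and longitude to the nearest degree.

≈ lat 24°S, lon 95°E

Convert each endpoint to a unit vector on the sphere (x = cos φ cos λ, y = cos φ sin λ, z = sin φ).
The central angle between the endpoints is δ = arccos(p₁·p₂) ≈ 2.126 rad (121.8°).
Interpolate at f = 1/2 with slerp weights a = sin((1−f)δ)/sin δ ≈ 1.029, b = sin(fδ)/sin δ ≈ 1.029.
p = a·p₁ + b·p₂ ≈ (-0.077, 0.907, -0.414); φ = arcsin(p_z) ≈ -24.45°, λ = atan2(p_y, p_x) ≈ 94.84°.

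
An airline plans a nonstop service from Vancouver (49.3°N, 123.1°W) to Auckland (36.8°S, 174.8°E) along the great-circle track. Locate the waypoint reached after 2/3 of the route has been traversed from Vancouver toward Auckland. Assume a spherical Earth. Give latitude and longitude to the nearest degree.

Write both endpoints as unit vectors p₁, p₂ with components (cos φ cos λ, cos φ sin λ, sin φ).
The central angle between the endpoints is δ = arccos(p₁·p₂) ≈ 1.782 rad (102.1°).
Interpolate at f = 2/3 with slerp weights a = sin((1−f)δ)/sin δ ≈ 0.572, b = sin(fδ)/sin δ ≈ 0.949.
p = a·p₁ + b·p₂ ≈ (-0.960, -0.244, -0.134); φ = arcsin(p_z) ≈ -7.72°, λ = atan2(p_y, p_x) ≈ -165.75°.

≈ (8°S, 166°W)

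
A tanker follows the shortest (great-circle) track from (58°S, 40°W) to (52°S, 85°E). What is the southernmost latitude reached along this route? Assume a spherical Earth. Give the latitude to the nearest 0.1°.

≈ 72.3°S

The great circle lies in the plane with unit normal n̂ = (p₁ × p₂)/|p₁ × p₂|.
Here n̂_z ≈ +0.305; the vertex latitude is φ_max = arccos|n̂_z| ≈ 72.3°.
Check via Clairaut: cos φ_max = |cos φ₁| · sin C = cos(58.0°)·sin(144.9°) ≈ 0.305, again giving ≈ 72.3°.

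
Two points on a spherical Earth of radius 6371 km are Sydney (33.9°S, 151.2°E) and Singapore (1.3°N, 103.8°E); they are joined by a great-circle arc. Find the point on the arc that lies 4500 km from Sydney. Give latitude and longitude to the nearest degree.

≈ 10°S, 116°E

Convert each endpoint to a unit vector on the sphere (x = cos φ cos λ, y = cos φ sin λ, z = sin φ).
The central angle between the endpoints is δ = arccos(p₁·p₂) ≈ 0.990 rad (56.7°). The total great-circle distance is δ·R ≈ 0.990 × 6371 ≈ 6305 km, so the target fraction is f = 4500/6305 ≈ 0.714.
Interpolate at f ≈ 0.714 with slerp weights a = sin((1−f)δ)/sin δ ≈ 0.334, b = sin(fδ)/sin δ ≈ 0.777.
p = a·p₁ + b·p₂ ≈ (-0.428, 0.888, -0.169); φ = arcsin(p_z) ≈ -9.72°, λ = atan2(p_y, p_x) ≈ 115.76°.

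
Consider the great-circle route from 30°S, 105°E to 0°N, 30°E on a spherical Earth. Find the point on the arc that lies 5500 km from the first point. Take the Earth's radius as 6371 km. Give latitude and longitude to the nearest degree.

Convert each endpoint to a unit vector on the sphere (x = cos φ cos λ, y = cos φ sin λ, z = sin φ).
The central angle between the endpoints is δ = arccos(p₁·p₂) ≈ 1.345 rad (77.0°). The total great-circle distance is δ·R ≈ 1.345 × 6371 ≈ 8567 km, so the target fraction is f = 5500/8567 ≈ 0.642.
Interpolate at f ≈ 0.642 with slerp weights a = sin((1−f)δ)/sin δ ≈ 0.475, b = sin(fδ)/sin δ ≈ 0.780.
p = a·p₁ + b·p₂ ≈ (0.569, 0.787, -0.238); φ = arcsin(p_z) ≈ -13.74°, λ = atan2(p_y, p_x) ≈ 54.15°.

≈ 14°S, 54°E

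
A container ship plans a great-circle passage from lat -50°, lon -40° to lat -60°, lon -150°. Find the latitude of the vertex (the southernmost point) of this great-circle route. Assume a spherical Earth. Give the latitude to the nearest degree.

≈ -69°

The great circle lies in the plane with unit normal n̂ = (p₁ × p₂)/|p₁ × p₂|.
Here n̂_z ≈ -0.363; the vertex latitude is φ_max = arccos|n̂_z| ≈ 68.7°.
Check via Clairaut: cos φ_max = |cos φ₁| · sin C = cos(50.0°)·sin(145.7°) ≈ 0.363, again giving ≈ 68.7°.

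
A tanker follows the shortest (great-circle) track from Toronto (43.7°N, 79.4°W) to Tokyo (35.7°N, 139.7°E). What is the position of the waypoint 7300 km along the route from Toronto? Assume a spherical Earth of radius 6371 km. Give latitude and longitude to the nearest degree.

From cos δ = sin φ₁ sin φ₂ + cos φ₁ cos φ₂ cos Δλ, the central angle is δ ≈ 1.623 rad (93.0°). The total great-circle distance is δ·R ≈ 1.623 × 6371 ≈ 10342 km, so the target fraction is f = 7300/10342 ≈ 0.706.
Interpolate at f ≈ 0.706 with slerp weights a = sin((1−f)δ)/sin δ ≈ 0.460, b = sin(fδ)/sin δ ≈ 0.912.
p = a·p₁ + b·p₂ ≈ (-0.504, 0.152, 0.850); φ = arcsin(p_z) ≈ 58.24°, λ = atan2(p_y, p_x) ≈ 163.19°.

≈ 58°N, 163°E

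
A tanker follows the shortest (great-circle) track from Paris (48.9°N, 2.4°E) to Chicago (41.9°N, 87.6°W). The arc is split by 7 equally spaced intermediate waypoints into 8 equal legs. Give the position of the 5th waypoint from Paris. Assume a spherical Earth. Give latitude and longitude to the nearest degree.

≈ (53°N, 59°W)

Write both endpoints as unit vectors p₁, p₂ with components (cos φ cos λ, cos φ sin λ, sin φ).
The central angle between the endpoints is δ = arccos(p₁·p₂) ≈ 1.043 rad (59.8°).
Interpolate at f = 5/8 with slerp weights a = sin((1−f)δ)/sin δ ≈ 0.441, b = sin(fδ)/sin δ ≈ 0.702.
p = a·p₁ + b·p₂ ≈ (0.312, -0.510, 0.802); φ = arcsin(p_z) ≈ 53.28°, λ = atan2(p_y, p_x) ≈ -58.57°.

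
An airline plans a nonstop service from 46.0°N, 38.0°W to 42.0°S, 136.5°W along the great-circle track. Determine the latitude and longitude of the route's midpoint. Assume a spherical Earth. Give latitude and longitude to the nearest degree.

≈ 3°N, 89°W

Convert each endpoint to a unit vector on the sphere (x = cos φ cos λ, y = cos φ sin λ, z = sin φ).
The central angle between the endpoints is δ = arccos(p₁·p₂) ≈ 2.162 rad (123.9°).
Interpolate at f = 1/2 with slerp weights a = sin((1−f)δ)/sin δ ≈ 1.063, b = sin(fδ)/sin δ ≈ 1.063.
p = a·p₁ + b·p₂ ≈ (0.009, -0.999, 0.053); φ = arcsin(p_z) ≈ 3.06°, λ = atan2(p_y, p_x) ≈ -89.49°.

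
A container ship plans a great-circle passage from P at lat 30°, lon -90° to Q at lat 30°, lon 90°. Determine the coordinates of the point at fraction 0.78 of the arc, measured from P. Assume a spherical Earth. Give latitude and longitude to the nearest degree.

≈ lat 56°, lon 90°

Write both endpoints as unit vectors p₁, p₂ with components (cos φ cos λ, cos φ sin λ, sin φ).
The central angle between the endpoints is δ = arccos(p₁·p₂) ≈ 2.094 rad (120.0°).
Interpolate at f = 0.78 with slerp weights a = sin((1−f)δ)/sin δ ≈ 0.513, b = sin(fδ)/sin δ ≈ 1.152.
p = a·p₁ + b·p₂ ≈ (0.000, 0.553, 0.833); φ = arcsin(p_z) ≈ 56.40°, λ = atan2(p_y, p_x) ≈ 90.00°.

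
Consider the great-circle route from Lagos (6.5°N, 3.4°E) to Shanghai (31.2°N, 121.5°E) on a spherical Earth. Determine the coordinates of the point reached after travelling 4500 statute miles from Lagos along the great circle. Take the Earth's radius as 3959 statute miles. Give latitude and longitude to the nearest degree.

≈ 36°N, 67°E

Convert each endpoint to a unit vector on the sphere (x = cos φ cos λ, y = cos φ sin λ, z = sin φ).
The central angle between the endpoints is δ = arccos(p₁·p₂) ≈ 1.919 rad (110.0°). The total great-circle distance is δ·R ≈ 1.919 × 3959 ≈ 7599 mi, so the target fraction is f = 4500/7599 ≈ 0.592.
Interpolate at f ≈ 0.592 with slerp weights a = sin((1−f)δ)/sin δ ≈ 0.750, b = sin(fδ)/sin δ ≈ 0.965.
p = a·p₁ + b·p₂ ≈ (0.313, 0.748, 0.585); φ = arcsin(p_z) ≈ 35.80°, λ = atan2(p_y, p_x) ≈ 67.31°.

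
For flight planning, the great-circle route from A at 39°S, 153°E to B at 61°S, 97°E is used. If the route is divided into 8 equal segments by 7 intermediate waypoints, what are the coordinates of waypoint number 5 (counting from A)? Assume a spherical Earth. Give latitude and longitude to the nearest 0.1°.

≈ 56.0°S, 124.7°E

Convert each endpoint to a unit vector on the sphere (x = cos φ cos λ, y = cos φ sin λ, z = sin φ).
The central angle between the endpoints is δ = arccos(p₁·p₂) ≈ 0.706 rad (40.4°).
Interpolate at f = 5/8 with slerp weights a = sin((1−f)δ)/sin δ ≈ 0.403, b = sin(fδ)/sin δ ≈ 0.658.
p = a·p₁ + b·p₂ ≈ (-0.318, 0.459, -0.830); φ = arcsin(p_z) ≈ -56.05°, λ = atan2(p_y, p_x) ≈ 124.73°.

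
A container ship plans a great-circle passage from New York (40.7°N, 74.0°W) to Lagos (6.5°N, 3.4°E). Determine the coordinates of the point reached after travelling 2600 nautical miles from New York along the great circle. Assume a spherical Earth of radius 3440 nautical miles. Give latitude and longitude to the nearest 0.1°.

≈ 26.4°N, 24.1°W

Convert each endpoint to a unit vector on the sphere (x = cos φ cos λ, y = cos φ sin λ, z = sin φ).
The central angle between the endpoints is δ = arccos(p₁·p₂) ≈ 1.330 rad (76.2°). The total great-circle distance is δ·R ≈ 1.330 × 3440 ≈ 4576 nmi, so the target fraction is f = 2600/4576 ≈ 0.568.
Interpolate at f ≈ 0.568 with slerp weights a = sin((1−f)δ)/sin δ ≈ 0.560, b = sin(fδ)/sin δ ≈ 0.706.
p = a·p₁ + b·p₂ ≈ (0.817, -0.366, 0.445); φ = arcsin(p_z) ≈ 26.41°, λ = atan2(p_y, p_x) ≈ -24.13°.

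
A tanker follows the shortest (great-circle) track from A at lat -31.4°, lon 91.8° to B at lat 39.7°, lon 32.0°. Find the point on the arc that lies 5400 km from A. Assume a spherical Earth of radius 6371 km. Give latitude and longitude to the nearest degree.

≈ lat 8°, lon 62°

Write both endpoints as unit vectors p₁, p₂ with components (cos φ cos λ, cos φ sin λ, sin φ).
The central angle between the endpoints is δ = arccos(p₁·p₂) ≈ 1.573 rad (90.1°). The total great-circle distance is δ·R ≈ 1.573 × 6371 ≈ 10023 km, so the target fraction is f = 5400/10023 ≈ 0.539.
Interpolate at f ≈ 0.539 with slerp weights a = sin((1−f)δ)/sin δ ≈ 0.664, b = sin(fδ)/sin δ ≈ 0.750.
p = a·p₁ + b·p₂ ≈ (0.471, 0.872, 0.133); φ = arcsin(p_z) ≈ 7.65°, λ = atan2(p_y, p_x) ≈ 61.60°.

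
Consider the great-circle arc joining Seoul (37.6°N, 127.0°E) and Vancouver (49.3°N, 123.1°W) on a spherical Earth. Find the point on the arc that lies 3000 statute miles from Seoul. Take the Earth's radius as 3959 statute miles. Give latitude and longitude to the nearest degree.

≈ 59°N, 173°W

Convert each endpoint to a unit vector on the sphere (x = cos φ cos λ, y = cos φ sin λ, z = sin φ).
The central angle between the endpoints is δ = arccos(p₁·p₂) ≈ 1.280 rad (73.3°). The total great-circle distance is δ·R ≈ 1.280 × 3959 ≈ 5068 mi, so the target fraction is f = 3000/5068 ≈ 0.592.
Interpolate at f ≈ 0.592 with slerp weights a = sin((1−f)δ)/sin δ ≈ 0.521, b = sin(fδ)/sin δ ≈ 0.717.
p = a·p₁ + b·p₂ ≈ (-0.504, -0.062, 0.862); φ = arcsin(p_z) ≈ 59.50°, λ = atan2(p_y, p_x) ≈ -172.93°.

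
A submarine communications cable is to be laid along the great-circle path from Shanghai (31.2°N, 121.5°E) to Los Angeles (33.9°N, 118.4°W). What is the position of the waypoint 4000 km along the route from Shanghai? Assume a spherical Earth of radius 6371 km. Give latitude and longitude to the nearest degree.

≈ 50°N, 163°E

The haversine formula gives a central angle δ ≈ 1.638 rad (93.8°) between the endpoints. The total great-circle distance is δ·R ≈ 1.638 × 6371 ≈ 10436 km, so the target fraction is f = 4000/10436 ≈ 0.383.
Interpolate at f ≈ 0.383 with slerp weights a = sin((1−f)δ)/sin δ ≈ 0.849, b = sin(fδ)/sin δ ≈ 0.589.
p = a·p₁ + b·p₂ ≈ (-0.612, 0.189, 0.768); φ = arcsin(p_z) ≈ 50.18°, λ = atan2(p_y, p_x) ≈ 162.81°.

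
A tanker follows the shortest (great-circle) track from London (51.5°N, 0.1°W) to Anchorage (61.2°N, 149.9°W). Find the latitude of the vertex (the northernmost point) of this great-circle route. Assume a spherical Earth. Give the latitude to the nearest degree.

The great circle lies in the plane with unit normal n̂ = (p₁ × p₂)/|p₁ × p₂|.
Here n̂_z ≈ -0.167; the vertex latitude is φ_max = arccos|n̂_z| ≈ 80.4°.
Check via Clairaut: cos φ_max = |cos φ₁| · sin C = cos(51.5°)·sin(15.5°) ≈ 0.167, again giving ≈ 80.4°.

≈ 80°N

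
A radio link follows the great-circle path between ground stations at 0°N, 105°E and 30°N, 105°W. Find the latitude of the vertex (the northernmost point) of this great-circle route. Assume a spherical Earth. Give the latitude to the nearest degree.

The great circle lies in the plane with unit normal n̂ = (p₁ × p₂)/|p₁ × p₂|.
Here n̂_z ≈ +0.655; the vertex latitude is φ_max = arccos|n̂_z| ≈ 49.1°.
Check via Clairaut: cos φ_max = |cos φ₁| · sin C = cos(0.0°)·sin(40.9°) ≈ 0.655, again giving ≈ 49.1°.

≈ 49°N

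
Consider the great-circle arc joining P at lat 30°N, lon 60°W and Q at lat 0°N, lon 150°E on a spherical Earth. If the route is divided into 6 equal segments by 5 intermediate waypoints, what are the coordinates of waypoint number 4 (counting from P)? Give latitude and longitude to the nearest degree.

From cos δ = sin φ₁ sin φ₂ + cos φ₁ cos φ₂ cos Δλ, the central angle is δ ≈ 2.419 rad (138.6°).
Interpolate at f = 4/6 with slerp weights a = sin((1−f)δ)/sin δ ≈ 1.091, b = sin(fδ)/sin δ ≈ 1.511.
p = a·p₁ + b·p₂ ≈ (-0.836, -0.063, 0.546); φ = arcsin(p_z) ≈ 33.06°, λ = atan2(p_y, p_x) ≈ -175.68°.

≈ lat 33°N, lon 176°W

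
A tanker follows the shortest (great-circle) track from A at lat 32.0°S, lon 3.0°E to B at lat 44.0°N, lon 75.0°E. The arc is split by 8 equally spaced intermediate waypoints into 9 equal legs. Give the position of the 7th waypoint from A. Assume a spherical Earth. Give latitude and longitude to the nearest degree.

From cos δ = sin φ₁ sin φ₂ + cos φ₁ cos φ₂ cos Δλ, the central angle is δ ≈ 1.751 rad (100.3°).
Interpolate at f = 7/9 with slerp weights a = sin((1−f)δ)/sin δ ≈ 0.386, b = sin(fδ)/sin δ ≈ 0.994.
p = a·p₁ + b·p₂ ≈ (0.512, 0.708, 0.486); φ = arcsin(p_z) ≈ 29.11°, λ = atan2(p_y, p_x) ≈ 54.14°.

≈ lat 29°N, lon 54°E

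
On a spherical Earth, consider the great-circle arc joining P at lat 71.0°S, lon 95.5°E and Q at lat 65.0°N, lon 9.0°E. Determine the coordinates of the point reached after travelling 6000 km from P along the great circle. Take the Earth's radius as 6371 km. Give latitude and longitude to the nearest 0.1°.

The haversine formula gives a central angle δ ≈ 2.584 rad (148.1°) between the endpoints. The total great-circle distance is δ·R ≈ 2.584 × 6371 ≈ 16463 km, so the target fraction is f = 6000/16463 ≈ 0.364.
Interpolate at f ≈ 0.364 with slerp weights a = sin((1−f)δ)/sin δ ≈ 1.885, b = sin(fδ)/sin δ ≈ 1.528.
p = a·p₁ + b·p₂ ≈ (0.579, 0.712, -0.397); φ = arcsin(p_z) ≈ -23.41°, λ = atan2(p_y, p_x) ≈ 50.88°.

≈ lat 23.4°S, lon 50.9°E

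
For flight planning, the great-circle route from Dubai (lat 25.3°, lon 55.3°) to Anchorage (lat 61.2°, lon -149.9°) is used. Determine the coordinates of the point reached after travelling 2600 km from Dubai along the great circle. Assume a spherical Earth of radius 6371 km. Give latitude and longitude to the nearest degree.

From cos δ = sin φ₁ sin φ₂ + cos φ₁ cos φ₂ cos Δλ, the central angle is δ ≈ 1.590 rad (91.1°). The total great-circle distance is δ·R ≈ 1.590 × 6371 ≈ 10132 km, so the target fraction is f = 2600/10132 ≈ 0.257.
Interpolate at f ≈ 0.257 with slerp weights a = sin((1−f)δ)/sin δ ≈ 0.926, b = sin(fδ)/sin δ ≈ 0.397.
p = a·p₁ + b·p₂ ≈ (0.311, 0.592, 0.743); φ = arcsin(p_z) ≈ 48.02°, λ = atan2(p_y, p_x) ≈ 62.29°.

≈ lat 48°, lon 62°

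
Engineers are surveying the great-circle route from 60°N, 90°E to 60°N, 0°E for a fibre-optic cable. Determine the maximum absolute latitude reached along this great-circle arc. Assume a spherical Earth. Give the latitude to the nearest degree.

≈ 68°N

The great circle lies in the plane with unit normal n̂ = (p₁ × p₂)/|p₁ × p₂|.
Here n̂_z ≈ -0.378; the vertex latitude is φ_max = arccos|n̂_z| ≈ 67.8°.
Check via Clairaut: cos φ_max = |cos φ₁| · sin C = cos(60.0°)·sin(49.1°) ≈ 0.378, again giving ≈ 67.8°.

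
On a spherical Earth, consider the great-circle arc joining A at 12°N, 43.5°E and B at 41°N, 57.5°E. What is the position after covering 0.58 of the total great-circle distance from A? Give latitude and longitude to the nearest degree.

≈ 29°N, 51°E

The haversine formula gives a central angle δ ≈ 0.550 rad (31.5°) between the endpoints.
Interpolate at f = 0.58 with slerp weights a = sin((1−f)δ)/sin δ ≈ 0.438, b = sin(fδ)/sin δ ≈ 0.600.
p = a·p₁ + b·p₂ ≈ (0.554, 0.677, 0.485); φ = arcsin(p_z) ≈ 28.99°, λ = atan2(p_y, p_x) ≈ 50.69°.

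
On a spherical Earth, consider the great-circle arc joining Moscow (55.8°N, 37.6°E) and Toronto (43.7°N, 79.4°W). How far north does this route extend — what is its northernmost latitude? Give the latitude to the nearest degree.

The great circle lies in the plane with unit normal n̂ = (p₁ × p₂)/|p₁ × p₂|.
Here n̂_z ≈ -0.393; the vertex latitude is φ_max = arccos|n̂_z| ≈ 66.9°.
Check via Clairaut: cos φ_max = |cos φ₁| · sin C = cos(55.8°)·sin(44.3°) ≈ 0.393, again giving ≈ 66.9°.

≈ 67°N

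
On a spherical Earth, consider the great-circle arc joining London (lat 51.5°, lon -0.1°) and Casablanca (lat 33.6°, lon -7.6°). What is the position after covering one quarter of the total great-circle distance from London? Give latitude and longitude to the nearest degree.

≈ lat 47°, lon -2°

From cos δ = sin φ₁ sin φ₂ + cos φ₁ cos φ₂ cos Δλ, the central angle is δ ≈ 0.327 rad (18.7°).
Interpolate at f = 1/4 with slerp weights a = sin((1−f)δ)/sin δ ≈ 0.756, b = sin(fδ)/sin δ ≈ 0.254.
p = a·p₁ + b·p₂ ≈ (0.680, -0.029, 0.732); φ = arcsin(p_z) ≈ 47.07°, λ = atan2(p_y, p_x) ≈ -2.43°.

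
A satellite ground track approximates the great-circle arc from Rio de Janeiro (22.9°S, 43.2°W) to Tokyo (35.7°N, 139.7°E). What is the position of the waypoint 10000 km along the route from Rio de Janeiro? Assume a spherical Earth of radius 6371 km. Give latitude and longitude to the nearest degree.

Write both endpoints as unit vectors p₁, p₂ with components (cos φ cos λ, cos φ sin λ, sin φ).
The central angle between the endpoints is δ = arccos(p₁·p₂) ≈ 2.914 rad (167.0°). The total great-circle distance is δ·R ≈ 2.914 × 6371 ≈ 18564 km, so the target fraction is f = 10000/18564 ≈ 0.539.
Interpolate at f ≈ 0.539 with slerp weights a = sin((1−f)δ)/sin δ ≈ 4.317, b = sin(fδ)/sin δ ≈ 4.430.
p = a·p₁ + b·p₂ ≈ (0.155, -0.395, 0.905); φ = arcsin(p_z) ≈ 64.87°, λ = atan2(p_y, p_x) ≈ -68.58°.

≈ 65°N, 69°W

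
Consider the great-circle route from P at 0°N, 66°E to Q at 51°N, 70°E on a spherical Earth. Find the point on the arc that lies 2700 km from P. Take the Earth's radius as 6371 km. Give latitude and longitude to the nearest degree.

≈ 24°N, 67°E

Convert each endpoint to a unit vector on the sphere (x = cos φ cos λ, y = cos φ sin λ, z = sin φ).
The central angle between the endpoints is δ = arccos(p₁·p₂) ≈ 0.892 rad (51.1°). The total great-circle distance is δ·R ≈ 0.892 × 6371 ≈ 5683 km, so the target fraction is f = 2700/5683 ≈ 0.475.
Interpolate at f ≈ 0.475 with slerp weights a = sin((1−f)δ)/sin δ ≈ 0.580, b = sin(fδ)/sin δ ≈ 0.528.
p = a·p₁ + b·p₂ ≈ (0.350, 0.842, 0.411); φ = arcsin(p_z) ≈ 24.24°, λ = atan2(p_y, p_x) ≈ 67.46°.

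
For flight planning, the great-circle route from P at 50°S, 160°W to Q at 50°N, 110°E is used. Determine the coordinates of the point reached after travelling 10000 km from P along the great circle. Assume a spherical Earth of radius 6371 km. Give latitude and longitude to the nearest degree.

From cos δ = sin φ₁ sin φ₂ + cos φ₁ cos φ₂ cos Δλ, the central angle is δ ≈ 2.198 rad (125.9°). The total great-circle distance is δ·R ≈ 2.198 × 6371 ≈ 14003 km, so the target fraction is f = 10000/14003 ≈ 0.714.
Interpolate at f ≈ 0.714 with slerp weights a = sin((1−f)δ)/sin δ ≈ 0.726, b = sin(fδ)/sin δ ≈ 1.235.
p = a·p₁ + b·p₂ ≈ (-0.710, 0.586, 0.390); φ = arcsin(p_z) ≈ 22.95°, λ = atan2(p_y, p_x) ≈ 140.45°.

≈ 23°N, 140°E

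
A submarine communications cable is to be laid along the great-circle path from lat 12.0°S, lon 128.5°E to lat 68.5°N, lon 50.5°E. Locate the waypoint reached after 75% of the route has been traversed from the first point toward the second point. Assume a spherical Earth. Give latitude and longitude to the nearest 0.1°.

Convert each endpoint to a unit vector on the sphere (x = cos φ cos λ, y = cos φ sin λ, z = sin φ).
The central angle between the endpoints is δ = arccos(p₁·p₂) ≈ 1.690 rad (96.8°).
Interpolate at f = 0.75 with slerp weights a = sin((1−f)δ)/sin δ ≈ 0.413, b = sin(fδ)/sin δ ≈ 0.961.
p = a·p₁ + b·p₂ ≈ (-0.027, 0.588, 0.808); φ = arcsin(p_z) ≈ 53.94°, λ = atan2(p_y, p_x) ≈ 92.67°.

≈ lat 53.9°N, lon 92.7°E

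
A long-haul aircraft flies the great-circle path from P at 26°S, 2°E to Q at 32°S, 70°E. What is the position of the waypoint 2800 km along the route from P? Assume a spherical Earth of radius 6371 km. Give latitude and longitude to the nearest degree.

Write both endpoints as unit vectors p₁, p₂ with components (cos φ cos λ, cos φ sin λ, sin φ).
The central angle between the endpoints is δ = arccos(p₁·p₂) ≈ 1.026 rad (58.8°). The total great-circle distance is δ·R ≈ 1.026 × 6371 ≈ 6540 km, so the target fraction is f = 2800/6540 ≈ 0.428.
Interpolate at f ≈ 0.428 with slerp weights a = sin((1−f)δ)/sin δ ≈ 0.647, b = sin(fδ)/sin δ ≈ 0.497.
p = a·p₁ + b·p₂ ≈ (0.726, 0.417, -0.547); φ = arcsin(p_z) ≈ -33.19°, λ = atan2(p_y, p_x) ≈ 29.86°.

≈ 33°S, 30°E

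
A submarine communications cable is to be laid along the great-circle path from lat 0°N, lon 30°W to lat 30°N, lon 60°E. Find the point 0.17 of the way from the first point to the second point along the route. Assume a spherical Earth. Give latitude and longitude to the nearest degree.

Convert each endpoint to a unit vector on the sphere (x = cos φ cos λ, y = cos φ sin λ, z = sin φ).
The central angle between the endpoints is δ = arccos(p₁·p₂) ≈ 1.571 rad (90.0°).
Interpolate at f = 0.17 with slerp weights a = sin((1−f)δ)/sin δ ≈ 0.965, b = sin(fδ)/sin δ ≈ 0.264.
p = a·p₁ + b·p₂ ≈ (0.950, -0.284, 0.132); φ = arcsin(p_z) ≈ 7.58°, λ = atan2(p_y, p_x) ≈ -16.67°.

≈ lat 8°N, lon 17°W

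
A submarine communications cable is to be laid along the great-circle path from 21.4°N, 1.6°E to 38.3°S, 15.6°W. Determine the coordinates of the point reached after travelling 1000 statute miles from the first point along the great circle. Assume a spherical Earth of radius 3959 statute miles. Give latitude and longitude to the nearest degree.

Write both endpoints as unit vectors p₁, p₂ with components (cos φ cos λ, cos φ sin λ, sin φ).
The central angle between the endpoints is δ = arccos(p₁·p₂) ≈ 1.079 rad (61.8°). The total great-circle distance is δ·R ≈ 1.079 × 3959 ≈ 4273 mi, so the target fraction is f = 1000/4273 ≈ 0.234.
Interpolate at f ≈ 0.234 with slerp weights a = sin((1−f)δ)/sin δ ≈ 0.835, b = sin(fδ)/sin δ ≈ 0.283.
p = a·p₁ + b·p₂ ≈ (0.991, -0.038, 0.129); φ = arcsin(p_z) ≈ 7.40°, λ = atan2(p_y, p_x) ≈ -2.20°.

≈ 7°N, 2°W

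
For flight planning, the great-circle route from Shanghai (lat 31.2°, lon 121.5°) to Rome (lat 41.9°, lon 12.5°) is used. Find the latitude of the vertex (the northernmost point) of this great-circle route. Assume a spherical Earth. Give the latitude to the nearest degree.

≈ 53°

The great circle lies in the plane with unit normal n̂ = (p₁ × p₂)/|p₁ × p₂|.
Here n̂_z ≈ -0.608; the vertex latitude is φ_max = arccos|n̂_z| ≈ 52.6°.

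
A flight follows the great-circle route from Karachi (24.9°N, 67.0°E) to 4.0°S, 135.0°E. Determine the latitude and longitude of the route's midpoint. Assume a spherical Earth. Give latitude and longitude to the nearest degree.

Write both endpoints as unit vectors p₁, p₂ with components (cos φ cos λ, cos φ sin λ, sin φ).
The central angle between the endpoints is δ = arccos(p₁·p₂) ≈ 1.256 rad (72.0°).
Interpolate at f = 1/2 with slerp weights a = sin((1−f)δ)/sin δ ≈ 0.618, b = sin(fδ)/sin δ ≈ 0.618.
p = a·p₁ + b·p₂ ≈ (-0.217, 0.952, 0.217); φ = arcsin(p_z) ≈ 12.54°, λ = atan2(p_y, p_x) ≈ 102.84°.

≈ 13°N, 103°E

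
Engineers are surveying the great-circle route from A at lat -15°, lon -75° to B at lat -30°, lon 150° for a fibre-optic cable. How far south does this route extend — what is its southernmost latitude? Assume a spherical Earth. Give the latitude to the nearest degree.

The great circle lies in the plane with unit normal n̂ = (p₁ × p₂)/|p₁ × p₂|.
Here n̂_z ≈ -0.667; the vertex latitude is φ_max = arccos|n̂_z| ≈ 48.2°.

≈ -48°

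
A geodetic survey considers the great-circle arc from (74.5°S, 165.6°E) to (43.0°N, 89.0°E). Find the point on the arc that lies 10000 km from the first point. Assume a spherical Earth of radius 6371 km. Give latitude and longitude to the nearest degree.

Write both endpoints as unit vectors p₁, p₂ with components (cos φ cos λ, cos φ sin λ, sin φ).
The central angle between the endpoints is δ = arccos(p₁·p₂) ≈ 2.229 rad (127.7°). The total great-circle distance is δ·R ≈ 2.229 × 6371 ≈ 14203 km, so the target fraction is f = 10000/14203 ≈ 0.704.
Interpolate at f ≈ 0.704 with slerp weights a = sin((1−f)δ)/sin δ ≈ 0.775, b = sin(fδ)/sin δ ≈ 1.264.
p = a·p₁ + b·p₂ ≈ (-0.184, 0.976, 0.116); φ = arcsin(p_z) ≈ 6.64°, λ = atan2(p_y, p_x) ≈ 100.70°.

≈ (7°N, 101°E)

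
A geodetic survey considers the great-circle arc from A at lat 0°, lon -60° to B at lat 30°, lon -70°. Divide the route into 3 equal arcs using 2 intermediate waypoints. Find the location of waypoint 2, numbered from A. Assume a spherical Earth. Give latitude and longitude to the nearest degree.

Write both endpoints as unit vectors p₁, p₂ with components (cos φ cos λ, cos φ sin λ, sin φ).
The central angle between the endpoints is δ = arccos(p₁·p₂) ≈ 0.549 rad (31.5°).
Interpolate at f = 2/3 with slerp weights a = sin((1−f)δ)/sin δ ≈ 0.349, b = sin(fδ)/sin δ ≈ 0.686.
p = a·p₁ + b·p₂ ≈ (0.378, -0.860, 0.343); φ = arcsin(p_z) ≈ 20.05°, λ = atan2(p_y, p_x) ≈ -66.30°.

≈ lat 20°, lon -66°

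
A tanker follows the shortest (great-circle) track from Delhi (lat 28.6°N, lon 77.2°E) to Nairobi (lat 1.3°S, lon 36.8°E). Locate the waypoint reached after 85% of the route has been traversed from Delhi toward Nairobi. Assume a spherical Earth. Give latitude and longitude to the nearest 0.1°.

≈ lat 3.5°N, lon 42.3°E

Convert each endpoint to a unit vector on the sphere (x = cos φ cos λ, y = cos φ sin λ, z = sin φ).
The central angle between the endpoints is δ = arccos(p₁·p₂) ≈ 0.853 rad (48.9°).
Interpolate at f = 0.85 with slerp weights a = sin((1−f)δ)/sin δ ≈ 0.169, b = sin(fδ)/sin δ ≈ 0.880.
p = a·p₁ + b·p₂ ≈ (0.738, 0.672, 0.061); φ = arcsin(p_z) ≈ 3.50°, λ = atan2(p_y, p_x) ≈ 42.34°.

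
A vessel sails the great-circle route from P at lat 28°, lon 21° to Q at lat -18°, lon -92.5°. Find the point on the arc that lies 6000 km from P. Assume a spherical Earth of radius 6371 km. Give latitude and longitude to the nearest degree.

Write both endpoints as unit vectors p₁, p₂ with components (cos φ cos λ, cos φ sin λ, sin φ).
The central angle between the endpoints is δ = arccos(p₁·p₂) ≈ 2.071 rad (118.7°). The total great-circle distance is δ·R ≈ 2.071 × 6371 ≈ 13197 km, so the target fraction is f = 6000/13197 ≈ 0.455.
Interpolate at f ≈ 0.455 with slerp weights a = sin((1−f)δ)/sin δ ≈ 1.031, b = sin(fδ)/sin δ ≈ 0.922.
p = a·p₁ + b·p₂ ≈ (0.811, -0.550, 0.199); φ = arcsin(p_z) ≈ 11.48°, λ = atan2(p_y, p_x) ≈ -34.11°.

≈ lat 11°, lon -34°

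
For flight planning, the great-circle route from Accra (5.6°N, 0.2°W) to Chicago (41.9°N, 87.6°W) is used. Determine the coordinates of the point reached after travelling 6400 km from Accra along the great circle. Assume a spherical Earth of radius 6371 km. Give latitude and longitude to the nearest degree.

Convert each endpoint to a unit vector on the sphere (x = cos φ cos λ, y = cos φ sin λ, z = sin φ).
The central angle between the endpoints is δ = arccos(p₁·p₂) ≈ 1.472 rad (84.3°). The total great-circle distance is δ·R ≈ 1.472 × 6371 ≈ 9377 km, so the target fraction is f = 6400/9377 ≈ 0.683.
Interpolate at f ≈ 0.683 with slerp weights a = sin((1−f)δ)/sin δ ≈ 0.453, b = sin(fδ)/sin δ ≈ 0.848.
p = a·p₁ + b·p₂ ≈ (0.477, -0.632, 0.611); φ = arcsin(p_z) ≈ 37.63°, λ = atan2(p_y, p_x) ≈ -52.97°.

≈ (38°N, 53°W)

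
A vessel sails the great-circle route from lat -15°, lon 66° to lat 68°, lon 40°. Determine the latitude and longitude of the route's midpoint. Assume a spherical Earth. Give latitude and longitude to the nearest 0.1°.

≈ lat 27.0°, lon 58.8°

The haversine formula gives a central angle δ ≈ 1.485 rad (85.1°) between the endpoints.
Interpolate at f = 1/2 with slerp weights a = sin((1−f)δ)/sin δ ≈ 0.679, b = sin(fδ)/sin δ ≈ 0.679.
p = a·p₁ + b·p₂ ≈ (0.461, 0.762, 0.454); φ = arcsin(p_z) ≈ 26.98°, λ = atan2(p_y, p_x) ≈ 58.81°.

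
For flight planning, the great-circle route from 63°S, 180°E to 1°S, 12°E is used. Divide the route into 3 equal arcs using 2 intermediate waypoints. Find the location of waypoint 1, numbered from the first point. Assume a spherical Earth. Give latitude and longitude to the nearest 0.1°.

≈ 76.5°S, 37.9°E

Convert each endpoint to a unit vector on the sphere (x = cos φ cos λ, y = cos φ sin λ, z = sin φ).
The central angle between the endpoints is δ = arccos(p₁·p₂) ≈ 2.014 rad (115.4°).
Interpolate at f = 1/3 with slerp weights a = sin((1−f)δ)/sin δ ≈ 1.078, b = sin(fδ)/sin δ ≈ 0.688.
p = a·p₁ + b·p₂ ≈ (0.184, 0.143, -0.973); φ = arcsin(p_z) ≈ -76.53°, λ = atan2(p_y, p_x) ≈ 37.91°.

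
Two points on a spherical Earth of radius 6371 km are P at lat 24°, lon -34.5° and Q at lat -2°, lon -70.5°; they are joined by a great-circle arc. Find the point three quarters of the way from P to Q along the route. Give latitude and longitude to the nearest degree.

≈ lat 5°, lon -62°

Convert each endpoint to a unit vector on the sphere (x = cos φ cos λ, y = cos φ sin λ, z = sin φ).
The central angle between the endpoints is δ = arccos(p₁·p₂) ≈ 0.761 rad (43.6°).
Interpolate at f = 3/4 with slerp weights a = sin((1−f)δ)/sin δ ≈ 0.274, b = sin(fδ)/sin δ ≈ 0.783.
p = a·p₁ + b·p₂ ≈ (0.468, -0.880, 0.084); φ = arcsin(p_z) ≈ 4.83°, λ = atan2(p_y, p_x) ≈ -62.00°.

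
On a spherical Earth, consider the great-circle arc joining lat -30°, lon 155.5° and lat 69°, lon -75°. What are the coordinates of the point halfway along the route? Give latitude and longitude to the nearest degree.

≈ lat 32°, lon 179°

The haversine formula gives a central angle δ ≈ 2.297 rad (131.6°) between the endpoints.
Interpolate at f = 1/2 with slerp weights a = sin((1−f)δ)/sin δ ≈ 1.220, b = sin(fδ)/sin δ ≈ 1.220.
p = a·p₁ + b·p₂ ≈ (-0.848, 0.016, 0.529); φ = arcsin(p_z) ≈ 31.94°, λ = atan2(p_y, p_x) ≈ 178.93°.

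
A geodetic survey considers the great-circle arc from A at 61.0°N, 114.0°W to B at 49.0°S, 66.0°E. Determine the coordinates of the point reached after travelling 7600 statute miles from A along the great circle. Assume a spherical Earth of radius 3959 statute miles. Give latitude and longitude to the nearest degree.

Write both endpoints as unit vectors p₁, p₂ with components (cos φ cos λ, cos φ sin λ, sin φ).
The central angle between the endpoints is δ = arccos(p₁·p₂) ≈ 2.932 rad (168.0°). The total great-circle distance is δ·R ≈ 2.932 × 3959 ≈ 11608 mi, so the target fraction is f = 7600/11608 ≈ 0.655.
Interpolate at f ≈ 0.655 with slerp weights a = sin((1−f)δ)/sin δ ≈ 4.079, b = sin(fδ)/sin δ ≈ 4.520.
p = a·p₁ + b·p₂ ≈ (0.402, 0.902, 0.157); φ = arcsin(p_z) ≈ 9.01°, λ = atan2(p_y, p_x) ≈ 66.00°.

≈ 9°N, 66°E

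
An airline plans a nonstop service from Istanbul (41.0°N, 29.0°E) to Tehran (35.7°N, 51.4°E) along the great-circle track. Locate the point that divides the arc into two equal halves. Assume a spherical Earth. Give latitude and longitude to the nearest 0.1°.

≈ (38.9°N, 40.6°E)

Convert each endpoint to a unit vector on the sphere (x = cos φ cos λ, y = cos φ sin λ, z = sin φ).
The central angle between the endpoints is δ = arccos(p₁·p₂) ≈ 0.319 rad (18.3°).
Interpolate at f = 1/2 with slerp weights a = sin((1−f)δ)/sin δ ≈ 0.506, b = sin(fδ)/sin δ ≈ 0.506.
p = a·p₁ + b·p₂ ≈ (0.591, 0.507, 0.628); φ = arcsin(p_z) ≈ 38.89°, λ = atan2(p_y, p_x) ≈ 40.62°.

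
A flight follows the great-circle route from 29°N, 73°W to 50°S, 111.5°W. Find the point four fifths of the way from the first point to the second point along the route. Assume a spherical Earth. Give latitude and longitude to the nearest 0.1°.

Write both endpoints as unit vectors p₁, p₂ with components (cos φ cos λ, cos φ sin λ, sin φ).
The central angle between the endpoints is δ = arccos(p₁·p₂) ≈ 1.502 rad (86.1°).
Interpolate at f = 4/5 with slerp weights a = sin((1−f)δ)/sin δ ≈ 0.297, b = sin(fδ)/sin δ ≈ 0.935.
p = a·p₁ + b·p₂ ≈ (-0.144, -0.807, -0.572); φ = arcsin(p_z) ≈ -34.91°, λ = atan2(p_y, p_x) ≈ -100.14°.

≈ 34.9°S, 100.1°W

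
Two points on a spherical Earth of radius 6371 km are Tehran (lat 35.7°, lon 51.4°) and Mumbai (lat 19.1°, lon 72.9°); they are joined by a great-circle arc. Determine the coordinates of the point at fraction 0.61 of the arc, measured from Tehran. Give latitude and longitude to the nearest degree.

≈ lat 26°, lon 65°

The haversine formula gives a central angle δ ≈ 0.440 rad (25.2°) between the endpoints.
Interpolate at f = 0.61 with slerp weights a = sin((1−f)δ)/sin δ ≈ 0.401, b = sin(fδ)/sin δ ≈ 0.623.
p = a·p₁ + b·p₂ ≈ (0.376, 0.817, 0.438); φ = arcsin(p_z) ≈ 25.95°, λ = atan2(p_y, p_x) ≈ 65.27°.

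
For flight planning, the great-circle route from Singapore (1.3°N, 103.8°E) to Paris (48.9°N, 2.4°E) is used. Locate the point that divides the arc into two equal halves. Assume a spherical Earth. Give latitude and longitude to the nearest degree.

≈ (36°N, 67°E)

Convert each endpoint to a unit vector on the sphere (x = cos φ cos λ, y = cos φ sin λ, z = sin φ).
The central angle between the endpoints is δ = arccos(p₁·p₂) ≈ 1.684 rad (96.5°).
Interpolate at f = 1/2 with slerp weights a = sin((1−f)δ)/sin δ ≈ 0.751, b = sin(fδ)/sin δ ≈ 0.751.
p = a·p₁ + b·p₂ ≈ (0.314, 0.750, 0.583); φ = arcsin(p_z) ≈ 35.64°, λ = atan2(p_y, p_x) ≈ 67.27°.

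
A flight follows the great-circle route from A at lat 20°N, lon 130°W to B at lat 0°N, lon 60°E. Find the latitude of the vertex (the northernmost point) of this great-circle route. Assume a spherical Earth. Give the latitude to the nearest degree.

The great circle lies in the plane with unit normal n̂ = (p₁ × p₂)/|p₁ × p₂|.
Here n̂_z ≈ -0.431; the vertex latitude is φ_max = arccos|n̂_z| ≈ 64.5°.
Check via Clairaut: cos φ_max = |cos φ₁| · sin C = cos(20.0°)·sin(27.3°) ≈ 0.431, again giving ≈ 64.5°.

≈ 64°N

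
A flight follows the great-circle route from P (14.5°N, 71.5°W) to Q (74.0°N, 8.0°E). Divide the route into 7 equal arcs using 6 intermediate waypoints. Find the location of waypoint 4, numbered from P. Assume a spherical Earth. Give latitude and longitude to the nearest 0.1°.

From cos δ = sin φ₁ sin φ₂ + cos φ₁ cos φ₂ cos Δλ, the central angle is δ ≈ 1.277 rad (73.2°).
Interpolate at f = 4/7 with slerp weights a = sin((1−f)δ)/sin δ ≈ 0.544, b = sin(fδ)/sin δ ≈ 0.697.
p = a·p₁ + b·p₂ ≈ (0.357, -0.472, 0.806); φ = arcsin(p_z) ≈ 53.68°, λ = atan2(p_y, p_x) ≈ -52.91°.

≈ (53.7°N, 52.9°W)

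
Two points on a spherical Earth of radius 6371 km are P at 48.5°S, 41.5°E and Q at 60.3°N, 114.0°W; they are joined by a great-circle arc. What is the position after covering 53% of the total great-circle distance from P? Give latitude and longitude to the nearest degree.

≈ 26°N, 5°W

Convert each endpoint to a unit vector on the sphere (x = cos φ cos λ, y = cos φ sin λ, z = sin φ).
The central angle between the endpoints is δ = arccos(p₁·p₂) ≈ 2.822 rad (161.7°).
Interpolate at f = 0.53 with slerp weights a = sin((1−f)δ)/sin δ ≈ 3.087, b = sin(fδ)/sin δ ≈ 3.172.
p = a·p₁ + b·p₂ ≈ (0.893, -0.081, 0.444); φ = arcsin(p_z) ≈ 26.35°, λ = atan2(p_y, p_x) ≈ -5.16°.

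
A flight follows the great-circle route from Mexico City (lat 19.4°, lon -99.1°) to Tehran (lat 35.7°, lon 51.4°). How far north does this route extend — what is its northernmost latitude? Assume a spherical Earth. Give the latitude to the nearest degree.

The great circle lies in the plane with unit normal n̂ = (p₁ × p₂)/|p₁ × p₂|.
Here n̂_z ≈ +0.428; the vertex latitude is φ_max = arccos|n̂_z| ≈ 64.7°.
Check via Clairaut: cos φ_max = |cos φ₁| · sin C = cos(19.4°)·sin(27.0°) ≈ 0.428, again giving ≈ 64.7°.

≈ 65°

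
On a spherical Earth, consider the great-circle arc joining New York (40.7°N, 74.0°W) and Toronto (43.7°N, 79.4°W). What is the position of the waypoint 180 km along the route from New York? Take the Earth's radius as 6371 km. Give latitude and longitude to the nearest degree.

≈ 42°N, 76°W

The haversine formula gives a central angle δ ≈ 0.087 rad (5.0°) between the endpoints. The total great-circle distance is δ·R ≈ 0.087 × 6371 ≈ 556 km, so the target fraction is f = 180/556 ≈ 0.324.
Interpolate at f ≈ 0.324 with slerp weights a = sin((1−f)δ)/sin δ ≈ 0.677, b = sin(fδ)/sin δ ≈ 0.324.
p = a·p₁ + b·p₂ ≈ (0.185, -0.723, 0.665); φ = arcsin(p_z) ≈ 41.70°, λ = atan2(p_y, p_x) ≈ -75.69°.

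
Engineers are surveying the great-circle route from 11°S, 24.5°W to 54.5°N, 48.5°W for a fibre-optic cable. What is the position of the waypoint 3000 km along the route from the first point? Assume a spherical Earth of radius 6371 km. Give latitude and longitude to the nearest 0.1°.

Write both endpoints as unit vectors p₁, p₂ with components (cos φ cos λ, cos φ sin λ, sin φ).
The central angle between the endpoints is δ = arccos(p₁·p₂) ≈ 1.197 rad (68.6°). The total great-circle distance is δ·R ≈ 1.197 × 6371 ≈ 7624 km, so the target fraction is f = 3000/7624 ≈ 0.393.
Interpolate at f ≈ 0.393 with slerp weights a = sin((1−f)δ)/sin δ ≈ 0.713, b = sin(fδ)/sin δ ≈ 0.487.
p = a·p₁ + b·p₂ ≈ (0.824, -0.502, 0.261); φ = arcsin(p_z) ≈ 15.11°, λ = atan2(p_y, p_x) ≈ -31.35°.

≈ 15.1°N, 31.3°W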